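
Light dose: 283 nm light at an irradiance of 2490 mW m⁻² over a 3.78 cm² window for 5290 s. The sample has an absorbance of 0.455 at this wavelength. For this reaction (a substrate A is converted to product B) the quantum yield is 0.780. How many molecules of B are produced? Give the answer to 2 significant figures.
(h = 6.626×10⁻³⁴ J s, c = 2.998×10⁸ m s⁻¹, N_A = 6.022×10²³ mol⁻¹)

Photon energy at 283 nm: hc/λ = (6.626×10⁻³⁴)(2.998×10⁸)/(283×10⁻⁹) = 7.019×10⁻¹⁹ J.
Energy delivered: (2490 mW m⁻²)(3.78×10⁻⁴ m²)(5290 s) = 4.979 J.
Photons incident: 4.979 / 7.019×10⁻¹⁹ = 7.094×10¹⁸, i.e. 7.094×10¹⁸/6.022×10²³ = 1.178×10⁻⁵ mol.
Fraction absorbed: 1 − 10^(−0.455) = 0.6492.
Photons absorbed: 0.6492 × 1.178×10⁻⁵ = 7.648×10⁻⁶ mol.
Product: Φ × n_abs = 0.780 × 7.648×10⁻⁶ = 5.965×10⁻⁶ mol.
As a count: 5.965×10⁻⁶ × 6.022×10²³ = 3.6×10¹⁸.

3.6×10¹⁸ molecules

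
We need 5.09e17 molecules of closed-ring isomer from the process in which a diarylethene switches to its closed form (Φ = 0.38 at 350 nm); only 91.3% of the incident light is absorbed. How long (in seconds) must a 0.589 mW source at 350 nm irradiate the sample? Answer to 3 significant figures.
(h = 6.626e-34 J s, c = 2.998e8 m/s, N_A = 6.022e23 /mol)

Product: 5.09e17 / 6.022e23 = 8.452e-7 mol.
Photons that must be absorbed: 8.452e-7 / 0.38 = 2.224e-6 mol.
Incident photons needed: 2.224e-6 / 0.913 = 2.436e-6 mol.
Photon energy: hc/λ = 5.676e-19 J; per mole, 3.418e5 J mol⁻¹.
Energy required: 2.436e-6 × 3.418e5 = 0.8326 J.
Time: 0.8326 J / 0.000589 W = 1410 s.

t ≈ 1410 s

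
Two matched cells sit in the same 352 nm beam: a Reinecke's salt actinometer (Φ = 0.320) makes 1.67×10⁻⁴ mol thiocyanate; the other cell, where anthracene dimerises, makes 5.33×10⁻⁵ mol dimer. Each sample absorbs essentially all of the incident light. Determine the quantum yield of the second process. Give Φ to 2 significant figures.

Φ = 0.10

Photons absorbed by the actinometer: 1.67×10⁻⁴ / 0.320 = 5.219×10⁻⁴ mol.
Φ(unknown) = 5.33×10⁻⁵ / 5.219×10⁻⁴ = 0.10.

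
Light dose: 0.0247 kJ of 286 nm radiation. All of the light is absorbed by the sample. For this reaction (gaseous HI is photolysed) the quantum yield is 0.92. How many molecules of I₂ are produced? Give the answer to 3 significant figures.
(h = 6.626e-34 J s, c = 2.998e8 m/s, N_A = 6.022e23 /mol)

Photon energy at 286 nm: hc/λ = (6.626e-34)(2.998e8)/(286e-9) = 6.946e-19 J.
Incident energy: 0.0247 kJ = 24.7 J.
Photons incident: 24.7 / 6.946e-19 = 3.556e19, i.e. 3.556e19/6.022e23 = 5.905e-5 mol.
Product: Φ × n_abs = 0.92 × 5.905e-5 = 5.433e-5 mol.
As a count: 5.433e-5 × 6.022e23 = 3.27e19.

3.27e19 molecules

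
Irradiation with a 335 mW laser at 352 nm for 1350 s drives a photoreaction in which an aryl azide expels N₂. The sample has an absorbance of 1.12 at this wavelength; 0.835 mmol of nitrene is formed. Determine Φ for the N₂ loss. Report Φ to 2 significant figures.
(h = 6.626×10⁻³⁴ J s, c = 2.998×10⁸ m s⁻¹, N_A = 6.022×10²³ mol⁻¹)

Φ = 0.68

Product: 0.835 mmol = 8.35×10⁻⁴ mol.
Photon energy at 352 nm: hc/λ = (6.626×10⁻³⁴)(2.998×10⁸)/(352×10⁻⁹) = 5.643×10⁻¹⁹ J.
Energy delivered: (335 mW)(1350 s) = 452.3 J.
Photons incident: 452.3 / 5.643×10⁻¹⁹ = 8.015×10²⁰, i.e. 8.015×10²⁰/6.022×10²³ = 0.001331 mol.
Fraction absorbed: 1 − 10^(−1.12) = 0.9241.
Photons absorbed: 0.9241 × 0.001331 = 0.001230 mol.
Φ = 8.35×10⁻⁴ mol / 0.001230 mol photons = 0.68.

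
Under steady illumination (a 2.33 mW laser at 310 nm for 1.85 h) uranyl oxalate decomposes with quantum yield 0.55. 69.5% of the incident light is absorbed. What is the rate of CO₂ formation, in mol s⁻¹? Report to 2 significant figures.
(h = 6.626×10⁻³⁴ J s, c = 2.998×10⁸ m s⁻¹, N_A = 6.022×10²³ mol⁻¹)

2.3×10⁻⁹ mol s⁻¹

Photon energy at 310 nm: hc/λ = (6.626×10⁻³⁴)(2.998×10⁸)/(310×10⁻⁹) = 6.408×10⁻¹⁹ J.
Energy delivered: (2.33 mW)(6660 s) = 15.52 J.
Photons incident: 15.52 / 6.408×10⁻¹⁹ = 2.422×10¹⁹, i.e. 2.422×10¹⁹/6.022×10²³ = 4.022×10⁻⁵ mol.
Photons absorbed: 0.695 × 4.022×10⁻⁵ = 2.795×10⁻⁵ mol.
Product formed: 0.55 × 2.795×10⁻⁵ = 1.537×10⁻⁵ mol.
Rate: 1.537×10⁻⁵ / 6660 s = 2.3×10⁻⁹ mol s⁻¹.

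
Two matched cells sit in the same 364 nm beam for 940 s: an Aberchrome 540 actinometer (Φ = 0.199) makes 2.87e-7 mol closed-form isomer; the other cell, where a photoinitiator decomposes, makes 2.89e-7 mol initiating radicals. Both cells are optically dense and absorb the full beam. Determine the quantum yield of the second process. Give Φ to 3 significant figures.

Photons absorbed by the actinometer: 2.87e-7 / 0.199 = 1.442e-6 mol.
Φ(unknown) = 2.89e-7 / 1.442e-6 = 0.200.

Φ = 0.200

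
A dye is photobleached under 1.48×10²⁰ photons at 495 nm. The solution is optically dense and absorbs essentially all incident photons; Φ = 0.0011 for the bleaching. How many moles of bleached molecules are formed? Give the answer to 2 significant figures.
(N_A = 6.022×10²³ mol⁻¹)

Moles of photons: 1.48×10²⁰ / 6.022×10²³ = 2.458×10⁻⁴ mol.
Product: Φ × n_abs = 0.0011 × 2.458×10⁻⁴ = 2.704×10⁻⁷ mol.

2.7×10⁻⁷ mol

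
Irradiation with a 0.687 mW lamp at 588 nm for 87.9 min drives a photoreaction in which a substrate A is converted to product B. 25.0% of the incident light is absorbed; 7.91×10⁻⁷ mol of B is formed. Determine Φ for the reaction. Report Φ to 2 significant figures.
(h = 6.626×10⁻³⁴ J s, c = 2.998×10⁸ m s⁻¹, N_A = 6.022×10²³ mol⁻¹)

Φ = 0.18

Photon energy at 588 nm: hc/λ = (6.626×10⁻³⁴)(2.998×10⁸)/(588×10⁻⁹) = 3.378×10⁻¹⁹ J.
Energy delivered: (0.687 mW)(5274 s) = 3.623 J.
Photons incident: 3.623 / 3.378×10⁻¹⁹ = 1.073×10¹⁹, i.e. 1.073×10¹⁹/6.022×10²³ = 1.782×10⁻⁵ mol.
Photons absorbed: 0.250 × 1.782×10⁻⁵ = 4.455×10⁻⁶ mol.
Φ = 7.91×10⁻⁷ mol / 4.455×10⁻⁶ mol photons = 0.18.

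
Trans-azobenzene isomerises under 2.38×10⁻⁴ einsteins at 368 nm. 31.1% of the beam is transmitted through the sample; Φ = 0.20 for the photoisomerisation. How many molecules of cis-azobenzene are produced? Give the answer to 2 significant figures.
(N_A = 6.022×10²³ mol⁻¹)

Fraction absorbed: 1 − 31.1/100 = 0.6890.
Photons absorbed: 0.6890 × 2.38×10⁻⁴ = 1.640×10⁻⁴ mol.
Product: Φ × n_abs = 0.20 × 1.640×10⁻⁴ = 3.280×10⁻⁵ mol.
As a count: 3.280×10⁻⁵ × 6.022×10²³ = 2.0×10¹⁹.

2.0×10¹⁹ molecules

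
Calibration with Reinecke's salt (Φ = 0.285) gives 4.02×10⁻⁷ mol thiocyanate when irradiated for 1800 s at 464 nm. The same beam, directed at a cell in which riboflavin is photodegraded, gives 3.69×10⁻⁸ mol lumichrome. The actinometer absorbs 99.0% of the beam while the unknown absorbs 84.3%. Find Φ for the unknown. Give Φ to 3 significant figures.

Φ = 0.0307

Photons absorbed by the actinometer: 4.02×10⁻⁷ / 0.285 = 1.411×10⁻⁶ mol.
Incident flux: 1.411×10⁻⁶ / 0.990 = 1.425×10⁻⁶ einstein.
Absorbed by unknown: 0.843 × 1.425×10⁻⁶ = 1.201×10⁻⁶ mol.
Φ(unknown) = 3.69×10⁻⁸ / 1.201×10⁻⁶ = 0.0307.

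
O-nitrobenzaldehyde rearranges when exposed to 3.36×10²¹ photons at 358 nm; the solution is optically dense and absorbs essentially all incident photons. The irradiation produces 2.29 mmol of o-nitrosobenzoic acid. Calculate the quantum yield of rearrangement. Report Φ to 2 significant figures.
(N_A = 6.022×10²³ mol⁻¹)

Product: 2.29 mmol = 0.00229 mol.
Moles of photons: 3.36×10²¹ / 6.022×10²³ = 0.005580 mol.
Φ = 0.00229 mol / 0.005580 mol photons = 0.41.

Φ = 0.41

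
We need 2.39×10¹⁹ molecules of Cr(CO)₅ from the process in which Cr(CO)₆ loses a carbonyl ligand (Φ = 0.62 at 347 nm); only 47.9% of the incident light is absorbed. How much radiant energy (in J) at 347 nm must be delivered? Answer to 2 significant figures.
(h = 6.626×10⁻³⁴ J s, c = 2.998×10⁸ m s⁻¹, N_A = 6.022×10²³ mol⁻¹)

46 J

Product: 2.39×10¹⁹ / 6.022×10²³ = 3.969×10⁻⁵ mol.
Photons that must be absorbed: 3.969×10⁻⁵ / 0.62 = 6.402×10⁻⁵ mol.
Incident photons needed: 6.402×10⁻⁵ / 0.479 = 1.337×10⁻⁴ mol.
Photon energy: hc/λ = 5.725×10⁻¹⁹ J; per mole, 3.448×10⁵ J mol⁻¹.
Energy required: 1.337×10⁻⁴ × 3.448×10⁵ = 46 J.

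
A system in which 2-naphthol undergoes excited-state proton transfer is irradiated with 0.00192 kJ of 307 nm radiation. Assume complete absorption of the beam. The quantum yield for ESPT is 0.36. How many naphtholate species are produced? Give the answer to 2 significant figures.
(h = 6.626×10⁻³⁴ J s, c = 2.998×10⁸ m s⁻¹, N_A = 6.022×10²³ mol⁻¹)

1.1×10¹⁸ species

Photon energy at 307 nm: hc/λ = (6.626×10⁻³⁴)(2.998×10⁸)/(307×10⁻⁹) = 6.471×10⁻¹⁹ J.
Incident energy: 0.00192 kJ = 1.92 J.
Photons incident: 1.92 / 6.471×10⁻¹⁹ = 2.967×10¹⁸, i.e. 2.967×10¹⁸/6.022×10²³ = 4.927×10⁻⁶ mol.
Product: Φ × n_abs = 0.36 × 4.927×10⁻⁶ = 1.774×10⁻⁶ mol.
As a count: 1.774×10⁻⁶ × 6.022×10²³ = 1.1×10¹⁸.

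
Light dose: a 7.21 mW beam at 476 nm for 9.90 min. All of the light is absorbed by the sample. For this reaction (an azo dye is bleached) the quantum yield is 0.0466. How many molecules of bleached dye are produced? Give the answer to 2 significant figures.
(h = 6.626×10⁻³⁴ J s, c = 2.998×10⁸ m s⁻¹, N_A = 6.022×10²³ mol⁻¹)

Photon energy at 476 nm: hc/λ = (6.626×10⁻³⁴)(2.998×10⁸)/(476×10⁻⁹) = 4.173×10⁻¹⁹ J.
Energy delivered: (7.21 mW)(594 s) = 4.283 J.
Photons incident: 4.283 / 4.173×10⁻¹⁹ = 1.026×10¹⁹, i.e. 1.026×10¹⁹/6.022×10²³ = 1.704×10⁻⁵ mol.
Product: Φ × n_abs = 0.0466 × 1.704×10⁻⁵ = 7.941×10⁻⁷ mol.
As a count: 7.941×10⁻⁷ × 6.022×10²³ = 4.8×10¹⁷.

4.8×10¹⁷ molecules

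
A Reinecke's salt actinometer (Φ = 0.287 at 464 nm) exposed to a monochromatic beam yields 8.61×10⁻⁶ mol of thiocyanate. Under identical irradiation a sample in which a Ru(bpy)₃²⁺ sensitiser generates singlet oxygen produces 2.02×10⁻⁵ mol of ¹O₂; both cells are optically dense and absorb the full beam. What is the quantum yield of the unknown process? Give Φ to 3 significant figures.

Φ = 0.673

Photons absorbed by the actinometer: 8.61×10⁻⁶ / 0.287 = 3.000×10⁻⁵ mol.
Φ(unknown) = 2.02×10⁻⁵ / 3.000×10⁻⁵ = 0.673.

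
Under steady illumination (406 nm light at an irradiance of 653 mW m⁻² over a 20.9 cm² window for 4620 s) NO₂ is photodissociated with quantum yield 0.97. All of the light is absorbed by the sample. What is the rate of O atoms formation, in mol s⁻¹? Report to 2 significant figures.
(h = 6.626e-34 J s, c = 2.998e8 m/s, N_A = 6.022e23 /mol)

Photon energy at 406 nm: hc/λ = (6.626e-34)(2.998e8)/(406e-9) = 4.893e-19 J.
Energy delivered: (653 mW m⁻²)(20.9e-4 m²)(4620 s) = 6.305 J.
Photons incident: 6.305 / 4.893e-19 = 1.289e19, i.e. 1.289e19/6.022e23 = 2.140e-5 mol.
Product formed: 0.97 × 2.140e-5 = 2.076e-5 mol.
Rate: 2.076e-5 / 4620 s = 4.5e-9 mol s⁻¹.

4.5e-9 mol s⁻¹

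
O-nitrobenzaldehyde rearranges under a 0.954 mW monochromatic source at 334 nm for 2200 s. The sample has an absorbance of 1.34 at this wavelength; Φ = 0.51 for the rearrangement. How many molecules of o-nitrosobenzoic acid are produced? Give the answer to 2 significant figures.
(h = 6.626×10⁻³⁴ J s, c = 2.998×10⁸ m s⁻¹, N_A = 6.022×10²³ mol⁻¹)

Photon energy at 334 nm: hc/λ = (6.626×10⁻³⁴)(2.998×10⁸)/(334×10⁻⁹) = 5.948×10⁻¹⁹ J.
Energy delivered: (0.954 mW)(2200 s) = 2.099 J.
Photons incident: 2.099 / 5.948×10⁻¹⁹ = 3.529×10¹⁸, i.e. 3.529×10¹⁸/6.022×10²³ = 5.860×10⁻⁶ mol.
Fraction absorbed: 1 − 10^(−1.34) = 0.9543.
Photons absorbed: 0.9543 × 5.860×10⁻⁶ = 5.592×10⁻⁶ mol.
Product: Φ × n_abs = 0.51 × 5.592×10⁻⁶ = 2.852×10⁻⁶ mol.
As a count: 2.852×10⁻⁶ × 6.022×10²³ = 1.7×10¹⁸.

1.7×10¹⁸ molecules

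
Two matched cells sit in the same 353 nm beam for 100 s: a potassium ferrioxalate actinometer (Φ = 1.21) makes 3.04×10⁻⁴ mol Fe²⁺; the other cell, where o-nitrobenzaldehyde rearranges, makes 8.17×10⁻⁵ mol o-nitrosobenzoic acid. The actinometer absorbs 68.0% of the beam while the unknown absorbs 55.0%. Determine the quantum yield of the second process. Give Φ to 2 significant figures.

Photons absorbed by the actinometer: 3.04×10⁻⁴ / 1.21 = 2.512×10⁻⁴ mol.
Incident flux: 2.512×10⁻⁴ / 0.680 = 3.694×10⁻⁴ einstein.
Absorbed by unknown: 0.550 × 3.694×10⁻⁴ = 2.032×10⁻⁴ mol.
Φ(unknown) = 8.17×10⁻⁵ / 2.032×10⁻⁴ = 0.40.

Φ = 0.40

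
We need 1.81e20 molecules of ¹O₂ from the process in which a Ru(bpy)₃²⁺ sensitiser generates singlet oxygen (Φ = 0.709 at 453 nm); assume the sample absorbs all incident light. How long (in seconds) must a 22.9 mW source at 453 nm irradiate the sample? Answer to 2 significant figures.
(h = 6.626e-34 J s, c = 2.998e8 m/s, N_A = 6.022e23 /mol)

t ≈ 4900 s

Product: 1.81e20 / 6.022e23 = 3.006e-4 mol.
Photons that must be absorbed: 3.006e-4 / 0.709 = 4.240e-4 mol.
Photon energy: hc/λ = 4.385e-19 J; per mole, 2.641e5 J mol⁻¹.
Energy required: 4.240e-4 × 2.641e5 = 112.0 J.
Time: 112.0 J / 0.0229 W = 4900 s.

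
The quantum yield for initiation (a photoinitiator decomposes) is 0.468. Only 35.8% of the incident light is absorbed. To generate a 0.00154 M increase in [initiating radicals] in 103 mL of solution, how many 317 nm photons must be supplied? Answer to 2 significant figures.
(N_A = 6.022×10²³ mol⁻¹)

Product: (0.00154 M)(0.103 L) = 1.586×10⁻⁴ mol.
Photons that must be absorbed: 1.586×10⁻⁴ / 0.468 = 3.389×10⁻⁴ mol.
Incident photons needed: 3.389×10⁻⁴ / 0.358 = 9.466×10⁻⁴ mol.
Photon count: 9.466×10⁻⁴ × 6.022×10²³ = 5.7×10²⁰.

5.7×10²⁰ photons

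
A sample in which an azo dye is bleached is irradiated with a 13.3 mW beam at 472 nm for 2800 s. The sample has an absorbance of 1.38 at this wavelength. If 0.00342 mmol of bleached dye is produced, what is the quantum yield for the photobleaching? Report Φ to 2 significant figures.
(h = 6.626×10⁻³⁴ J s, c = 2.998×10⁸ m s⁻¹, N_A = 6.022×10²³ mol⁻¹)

Φ = 0.024

Product: 0.00342 mmol = 3.42×10⁻⁶ mol.
Photon energy at 472 nm: hc/λ = (6.626×10⁻³⁴)(2.998×10⁸)/(472×10⁻⁹) = 4.209×10⁻¹⁹ J.
Energy delivered: (13.3 mW)(2800 s) = 37.24 J.
Photons incident: 37.24 / 4.209×10⁻¹⁹ = 8.848×10¹⁹, i.e. 8.848×10¹⁹/6.022×10²³ = 1.469×10⁻⁴ mol.
Fraction absorbed: 1 − 10^(−1.38) = 0.9583.
Photons absorbed: 0.9583 × 1.469×10⁻⁴ = 1.408×10⁻⁴ mol.
Φ = 3.42×10⁻⁶ mol / 1.408×10⁻⁴ mol photons = 0.024.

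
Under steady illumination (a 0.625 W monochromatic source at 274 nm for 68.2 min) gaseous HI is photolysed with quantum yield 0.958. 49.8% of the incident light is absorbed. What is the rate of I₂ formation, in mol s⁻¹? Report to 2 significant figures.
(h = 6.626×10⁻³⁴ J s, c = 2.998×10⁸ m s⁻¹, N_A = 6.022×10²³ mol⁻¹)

Photon energy at 274 nm: hc/λ = (6.626×10⁻³⁴)(2.998×10⁸)/(274×10⁻⁹) = 7.250×10⁻¹⁹ J.
Energy delivered: (0.625 W)(4092 s) = 2558 J.
Photons incident: 2558 / 7.250×10⁻¹⁹ = 3.528×10²¹, i.e. 3.528×10²¹/6.022×10²³ = 0.005859 mol.
Photons absorbed: 0.498 × 0.005859 = 0.002918 mol.
Product formed: 0.958 × 0.002918 = 0.002795 mol.
Rate: 0.002795 / 4092 s = 6.8×10⁻⁷ mol s⁻¹.

6.8×10⁻⁷ mol s⁻¹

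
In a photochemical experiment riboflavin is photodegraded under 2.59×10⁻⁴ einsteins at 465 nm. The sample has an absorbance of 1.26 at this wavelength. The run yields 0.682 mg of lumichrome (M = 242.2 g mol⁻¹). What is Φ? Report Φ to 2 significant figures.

Φ = 0.012

Product: 0.682 mg / 242.2 g mol⁻¹ = 2.816×10⁻⁶ mol.
Fraction absorbed: 1 − 10^(−1.26) = 0.9450.
Photons absorbed: 0.9450 × 2.59×10⁻⁴ = 2.448×10⁻⁴ mol.
Φ = 2.816×10⁻⁶ mol / 2.448×10⁻⁴ mol photons = 0.012.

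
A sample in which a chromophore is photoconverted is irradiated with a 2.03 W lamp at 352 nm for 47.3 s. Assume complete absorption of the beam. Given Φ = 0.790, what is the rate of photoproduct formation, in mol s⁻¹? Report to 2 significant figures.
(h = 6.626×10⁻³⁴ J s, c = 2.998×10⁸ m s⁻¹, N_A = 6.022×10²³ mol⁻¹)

4.7×10⁻⁶ mol s⁻¹

Photon energy at 352 nm: hc/λ = (6.626×10⁻³⁴)(2.998×10⁸)/(352×10⁻⁹) = 5.643×10⁻¹⁹ J.
Energy delivered: (2.03 W)(47.3 s) = 96.02 J.
Photons incident: 96.02 / 5.643×10⁻¹⁹ = 1.702×10²⁰, i.e. 1.702×10²⁰/6.022×10²³ = 2.826×10⁻⁴ mol.
Product formed: 0.790 × 2.826×10⁻⁴ = 2.233×10⁻⁴ mol.
Rate: 2.233×10⁻⁴ / 47.3 s = 4.7×10⁻⁶ mol s⁻¹.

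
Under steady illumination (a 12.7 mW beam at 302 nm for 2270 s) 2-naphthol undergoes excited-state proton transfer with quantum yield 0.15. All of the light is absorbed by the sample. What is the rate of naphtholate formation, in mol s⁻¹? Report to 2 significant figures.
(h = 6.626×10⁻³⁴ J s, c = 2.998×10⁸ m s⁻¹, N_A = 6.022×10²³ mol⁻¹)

Photon energy at 302 nm: hc/λ = (6.626×10⁻³⁴)(2.998×10⁸)/(302×10⁻⁹) = 6.578×10⁻¹⁹ J.
Energy delivered: (12.7 mW)(2270 s) = 28.83 J.
Photons incident: 28.83 / 6.578×10⁻¹⁹ = 4.383×10¹⁹, i.e. 4.383×10¹⁹/6.022×10²³ = 7.278×10⁻⁵ mol.
Product formed: 0.15 × 7.278×10⁻⁵ = 1.092×10⁻⁵ mol.
Rate: 1.092×10⁻⁵ / 2270 s = 4.8×10⁻⁹ mol s⁻¹.

4.8×10⁻⁹ mol s⁻¹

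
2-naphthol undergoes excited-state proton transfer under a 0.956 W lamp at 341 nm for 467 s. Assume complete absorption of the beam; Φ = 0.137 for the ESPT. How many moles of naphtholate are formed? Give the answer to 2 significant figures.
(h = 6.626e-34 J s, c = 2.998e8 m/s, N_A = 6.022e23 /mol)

1.7e-4 mol

Photon energy at 341 nm: hc/λ = (6.626e-34)(2.998e8)/(341e-9) = 5.825e-19 J.
Energy delivered: (0.956 W)(467 s) = 446.5 J.
Photons incident: 446.5 / 5.825e-19 = 7.665e20, i.e. 7.665e20/6.022e23 = 0.001273 mol.
Product: Φ × n_abs = 0.137 × 0.001273 = 1.744e-4 mol.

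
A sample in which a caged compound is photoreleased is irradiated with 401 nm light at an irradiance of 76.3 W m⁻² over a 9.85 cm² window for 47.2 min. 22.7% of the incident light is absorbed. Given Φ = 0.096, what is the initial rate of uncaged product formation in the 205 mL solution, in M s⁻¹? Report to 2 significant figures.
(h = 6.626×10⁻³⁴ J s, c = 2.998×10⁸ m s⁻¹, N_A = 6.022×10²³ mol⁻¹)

2.7×10⁻⁸ M s⁻¹

Photon energy at 401 nm: hc/λ = (6.626×10⁻³⁴)(2.998×10⁸)/(401×10⁻⁹) = 4.954×10⁻¹⁹ J.
Energy delivered: (76.3 W m⁻²)(9.85×10⁻⁴ m²)(2832 s) = 212.8 J.
Photons incident: 212.8 / 4.954×10⁻¹⁹ = 4.296×10²⁰, i.e. 4.296×10²⁰/6.022×10²³ = 7.134×10⁻⁴ mol.
Photons absorbed: 0.227 × 7.134×10⁻⁴ = 1.619×10⁻⁴ mol.
Product formed: 0.096 × 1.619×10⁻⁴ = 1.554×10⁻⁵ mol.
Rate: 1.554×10⁻⁵ mol / (2832 s × 0.205 L) = 2.7×10⁻⁸ M s⁻¹.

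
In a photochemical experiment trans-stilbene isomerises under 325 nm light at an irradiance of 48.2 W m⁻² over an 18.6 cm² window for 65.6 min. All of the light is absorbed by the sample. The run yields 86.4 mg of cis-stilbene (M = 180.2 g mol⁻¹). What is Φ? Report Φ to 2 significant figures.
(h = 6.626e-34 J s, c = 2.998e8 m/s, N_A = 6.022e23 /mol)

Product: 86.4 mg / 180.2 g mol⁻¹ = 4.795e-4 mol.
Photon energy at 325 nm: hc/λ = (6.626e-34)(2.998e8)/(325e-9) = 6.112e-19 J.
Energy delivered: (48.2 W m⁻²)(18.6e-4 m²)(3936 s) = 352.9 J.
Photons incident: 352.9 / 6.112e-19 = 5.774e20, i.e. 5.774e20/6.022e23 = 9.588e-4 mol.
Φ = 4.795e-4 mol / 9.588e-4 mol photons = 0.50.

Φ = 0.50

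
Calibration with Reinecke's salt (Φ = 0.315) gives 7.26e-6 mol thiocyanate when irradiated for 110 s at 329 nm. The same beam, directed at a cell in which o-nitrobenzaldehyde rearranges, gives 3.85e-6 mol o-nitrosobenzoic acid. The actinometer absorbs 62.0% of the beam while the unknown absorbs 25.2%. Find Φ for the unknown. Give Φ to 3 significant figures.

Photons absorbed by the actinometer: 7.26e-6 / 0.315 = 2.305e-5 mol.
Incident flux: 2.305e-5 / 0.620 = 3.718e-5 einstein.
Absorbed by unknown: 0.252 × 3.718e-5 = 9.369e-6 mol.
Φ(unknown) = 3.85e-6 / 9.369e-6 = 0.411.

Φ = 0.411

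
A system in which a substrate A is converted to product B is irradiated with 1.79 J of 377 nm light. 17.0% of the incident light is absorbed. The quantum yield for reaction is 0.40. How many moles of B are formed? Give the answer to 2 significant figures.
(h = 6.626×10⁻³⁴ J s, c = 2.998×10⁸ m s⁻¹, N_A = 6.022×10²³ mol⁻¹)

3.8×10⁻⁷ mol

Photon energy at 377 nm: hc/λ = (6.626×10⁻³⁴)(2.998×10⁸)/(377×10⁻⁹) = 5.269×10⁻¹⁹ J.
Photons incident: 1.79 / 5.269×10⁻¹⁹ = 3.397×10¹⁸, i.e. 3.397×10¹⁸/6.022×10²³ = 5.641×10⁻⁶ mol.
Photons absorbed: 0.170 × 5.641×10⁻⁶ = 9.590×10⁻⁷ mol.
Product: Φ × n_abs = 0.40 × 9.590×10⁻⁷ = 3.836×10⁻⁷ mol.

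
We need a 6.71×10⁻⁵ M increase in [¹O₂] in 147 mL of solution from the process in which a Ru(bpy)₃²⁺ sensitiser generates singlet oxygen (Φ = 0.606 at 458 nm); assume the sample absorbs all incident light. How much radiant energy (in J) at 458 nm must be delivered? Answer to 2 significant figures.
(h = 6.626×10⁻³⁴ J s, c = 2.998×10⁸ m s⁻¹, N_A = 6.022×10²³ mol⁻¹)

4.3 J

Product: (6.71×10⁻⁵ M)(0.147 L) = 9.864×10⁻⁶ mol.
Photons that must be absorbed: 9.864×10⁻⁶ / 0.606 = 1.628×10⁻⁵ mol.
Photon energy: hc/λ = 4.337×10⁻¹⁹ J; per mole, 2.612×10⁵ J mol⁻¹.
Energy required: 1.628×10⁻⁵ × 2.612×10⁵ = 4.3 J.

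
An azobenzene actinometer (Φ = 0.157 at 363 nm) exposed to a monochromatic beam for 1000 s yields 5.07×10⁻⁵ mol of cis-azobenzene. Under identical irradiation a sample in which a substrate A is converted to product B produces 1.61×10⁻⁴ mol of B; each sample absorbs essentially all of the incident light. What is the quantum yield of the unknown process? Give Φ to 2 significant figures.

Photons absorbed by the actinometer: 5.07×10⁻⁵ / 0.157 = 3.229×10⁻⁴ mol.
Φ(unknown) = 1.61×10⁻⁴ / 3.229×10⁻⁴ = 0.50.

Φ = 0.50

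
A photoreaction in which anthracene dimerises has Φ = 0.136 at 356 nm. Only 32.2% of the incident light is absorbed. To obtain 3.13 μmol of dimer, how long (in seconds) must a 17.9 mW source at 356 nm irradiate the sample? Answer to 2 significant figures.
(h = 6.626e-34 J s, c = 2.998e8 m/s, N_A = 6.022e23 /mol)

t ≈ 1300 s

Product: 3.13 μmol = 3.13e-6 mol.
Photons that must be absorbed: 3.13e-6 / 0.136 = 2.301e-5 mol.
Incident photons needed: 2.301e-5 / 0.322 = 7.146e-5 mol.
Photon energy: hc/λ = 5.580e-19 J; per mole, 3.360e5 J mol⁻¹.
Energy required: 7.146e-5 × 3.360e5 = 24.01 J.
Time: 24.01 J / 0.0179 W = 1300 s.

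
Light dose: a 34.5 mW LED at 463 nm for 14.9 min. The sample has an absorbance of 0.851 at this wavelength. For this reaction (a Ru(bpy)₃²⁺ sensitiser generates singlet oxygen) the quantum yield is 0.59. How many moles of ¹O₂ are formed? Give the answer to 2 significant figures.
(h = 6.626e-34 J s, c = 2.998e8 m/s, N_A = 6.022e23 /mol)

6.1e-5 mol

Photon energy at 463 nm: hc/λ = (6.626e-34)(2.998e8)/(463e-9) = 4.290e-19 J.
Energy delivered: (34.5 mW)(894 s) = 30.84 J.
Photons incident: 30.84 / 4.290e-19 = 7.189e19, i.e. 7.189e19/6.022e23 = 1.194e-4 mol.
Fraction absorbed: 1 − 10^(−0.851) = 0.8591.
Photons absorbed: 0.8591 × 1.194e-4 = 1.026e-4 mol.
Product: Φ × n_abs = 0.59 × 1.026e-4 = 6.053e-5 mol.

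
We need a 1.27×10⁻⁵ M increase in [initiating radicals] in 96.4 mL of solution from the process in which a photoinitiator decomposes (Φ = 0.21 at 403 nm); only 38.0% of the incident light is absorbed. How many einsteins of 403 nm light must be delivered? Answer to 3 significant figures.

1.53×10⁻⁵ einstein

Product: (1.27×10⁻⁵ M)(0.0964 L) = 1.224×10⁻⁶ mol.
Photons that must be absorbed: 1.224×10⁻⁶ / 0.21 = 5.829×10⁻⁶ mol.
Incident photons needed: 5.829×10⁻⁶ / 0.380 = 1.534×10⁻⁵ mol.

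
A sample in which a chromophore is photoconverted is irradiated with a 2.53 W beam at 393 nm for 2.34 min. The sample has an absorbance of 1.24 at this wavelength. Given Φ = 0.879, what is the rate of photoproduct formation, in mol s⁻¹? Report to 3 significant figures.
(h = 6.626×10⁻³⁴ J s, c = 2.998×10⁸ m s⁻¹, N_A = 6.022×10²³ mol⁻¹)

6.89×10⁻⁶ mol s⁻¹

Photon energy at 393 nm: hc/λ = (6.626×10⁻³⁴)(2.998×10⁸)/(393×10⁻⁹) = 5.055×10⁻¹⁹ J.
Energy delivered: (2.53 W)(140.4 s) = 355.2 J.
Photons incident: 355.2 / 5.055×10⁻¹⁹ = 7.027×10²⁰, i.e. 7.027×10²⁰/6.022×10²³ = 0.001167 mol.
Fraction absorbed: 1 − 10^(−1.24) = 0.9425.
Photons absorbed: 0.9425 × 0.001167 = 0.001100 mol.
Product formed: 0.879 × 0.001100 = 9.669×10⁻⁴ mol.
Rate: 9.669×10⁻⁴ / 140.4 s = 6.89×10⁻⁶ mol s⁻¹.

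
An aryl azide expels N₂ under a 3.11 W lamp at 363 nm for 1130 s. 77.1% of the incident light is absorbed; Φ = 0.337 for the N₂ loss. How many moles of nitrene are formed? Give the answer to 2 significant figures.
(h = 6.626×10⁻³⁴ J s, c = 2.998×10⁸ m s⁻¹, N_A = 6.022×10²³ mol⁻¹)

Photon energy at 363 nm: hc/λ = (6.626×10⁻³⁴)(2.998×10⁸)/(363×10⁻⁹) = 5.472×10⁻¹⁹ J.
Energy delivered: (3.11 W)(1130 s) = 3514 J.
Photons incident: 3514 / 5.472×10⁻¹⁹ = 6.422×10²¹, i.e. 6.422×10²¹/6.022×10²³ = 0.01066 mol.
Photons absorbed: 0.771 × 0.01066 = 0.008219 mol.
Product: Φ × n_abs = 0.337 × 0.008219 = 0.002770 mol.

0.0028 mol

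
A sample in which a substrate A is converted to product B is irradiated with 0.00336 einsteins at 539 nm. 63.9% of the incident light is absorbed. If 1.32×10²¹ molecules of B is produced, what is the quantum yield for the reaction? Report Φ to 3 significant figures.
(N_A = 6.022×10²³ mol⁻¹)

Φ = 1.02

Product: 1.32×10²¹ / 6.022×10²³ = 0.002192 mol.
Photons absorbed: 0.639 × 0.00336 = 0.002147 mol.
Φ = 0.002192 mol / 0.002147 mol photons = 1.02.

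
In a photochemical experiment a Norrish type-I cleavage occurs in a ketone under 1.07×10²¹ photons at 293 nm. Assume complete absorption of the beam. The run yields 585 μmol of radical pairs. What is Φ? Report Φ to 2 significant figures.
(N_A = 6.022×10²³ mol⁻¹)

Φ = 0.33

Product: 585 μmol = 5.85×10⁻⁴ mol.
Moles of photons: 1.07×10²¹ / 6.022×10²³ = 0.001777 mol.
Φ = 5.85×10⁻⁴ mol / 0.001777 mol photons = 0.33.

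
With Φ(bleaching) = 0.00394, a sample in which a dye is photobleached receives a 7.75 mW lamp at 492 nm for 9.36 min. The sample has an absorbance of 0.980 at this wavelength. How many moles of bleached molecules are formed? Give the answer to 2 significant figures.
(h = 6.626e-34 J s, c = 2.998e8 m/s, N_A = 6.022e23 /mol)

6.3e-8 mol

Photon energy at 492 nm: hc/λ = (6.626e-34)(2.998e8)/(492e-9) = 4.038e-19 J.
Energy delivered: (7.75 mW)(561.6 s) = 4.352 J.
Photons incident: 4.352 / 4.038e-19 = 1.078e19, i.e. 1.078e19/6.022e23 = 1.790e-5 mol.
Fraction absorbed: 1 − 10^(−0.980) = 0.8953.
Photons absorbed: 0.8953 × 1.790e-5 = 1.603e-5 mol.
Product: Φ × n_abs = 0.00394 × 1.603e-5 = 6.316e-8 mol.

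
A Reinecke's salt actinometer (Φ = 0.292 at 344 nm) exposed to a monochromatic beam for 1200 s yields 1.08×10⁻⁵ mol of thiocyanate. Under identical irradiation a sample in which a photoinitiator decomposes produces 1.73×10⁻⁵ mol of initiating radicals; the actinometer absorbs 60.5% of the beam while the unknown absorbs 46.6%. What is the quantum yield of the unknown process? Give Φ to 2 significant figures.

Photons absorbed by the actinometer: 1.08×10⁻⁵ / 0.292 = 3.699×10⁻⁵ mol.
Incident flux: 3.699×10⁻⁵ / 0.605 = 6.114×10⁻⁵ einstein.
Absorbed by unknown: 0.466 × 6.114×10⁻⁵ = 2.849×10⁻⁵ mol.
Φ(unknown) = 1.73×10⁻⁵ / 2.849×10⁻⁵ = 0.61.

Φ = 0.61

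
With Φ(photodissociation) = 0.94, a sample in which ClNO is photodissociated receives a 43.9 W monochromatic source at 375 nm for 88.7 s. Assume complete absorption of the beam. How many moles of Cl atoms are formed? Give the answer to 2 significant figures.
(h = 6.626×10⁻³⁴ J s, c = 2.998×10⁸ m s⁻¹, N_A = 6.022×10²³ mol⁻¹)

Photon energy at 375 nm: hc/λ = (6.626×10⁻³⁴)(2.998×10⁸)/(375×10⁻⁹) = 5.297×10⁻¹⁹ J.
Energy delivered: (43.9 W)(88.7 s) = 3894 J.
Photons incident: 3894 / 5.297×10⁻¹⁹ = 7.351×10²¹, i.e. 7.351×10²¹/6.022×10²³ = 0.01221 mol.
Product: Φ × n_abs = 0.94 × 0.01221 = 0.01148 mol.

0.011 mol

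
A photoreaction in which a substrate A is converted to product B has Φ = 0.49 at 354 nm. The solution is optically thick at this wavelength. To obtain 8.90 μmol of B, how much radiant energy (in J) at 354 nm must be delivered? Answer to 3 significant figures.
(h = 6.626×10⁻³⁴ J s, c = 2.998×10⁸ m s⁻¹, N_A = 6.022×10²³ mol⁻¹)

6.14 J

Product: 8.90 μmol = 8.90×10⁻⁶ mol.
Photons that must be absorbed: 8.90×10⁻⁶ / 0.49 = 1.816×10⁻⁵ mol.
Photon energy: hc/λ = 5.612×10⁻¹⁹ J; per mole, 3.380×10⁵ J mol⁻¹.
Energy required: 1.816×10⁻⁵ × 3.380×10⁵ = 6.14 J.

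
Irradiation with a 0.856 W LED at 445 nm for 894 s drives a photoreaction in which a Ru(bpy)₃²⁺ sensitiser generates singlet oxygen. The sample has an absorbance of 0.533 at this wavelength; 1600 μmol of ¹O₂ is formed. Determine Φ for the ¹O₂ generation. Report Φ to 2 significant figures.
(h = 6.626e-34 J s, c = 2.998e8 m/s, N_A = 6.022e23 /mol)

Product: 1600 μmol = 0.00160 mol.
Photon energy at 445 nm: hc/λ = (6.626e-34)(2.998e8)/(445e-9) = 4.464e-19 J.
Energy delivered: (0.856 W)(894 s) = 765.3 J.
Photons incident: 765.3 / 4.464e-19 = 1.714e21, i.e. 1.714e21/6.022e23 = 0.002846 mol.
Fraction absorbed: 1 − 10^(−0.533) = 0.7069.
Photons absorbed: 0.7069 × 0.002846 = 0.002012 mol.
Φ = 0.00160 mol / 0.002012 mol photons = 0.80.

Φ = 0.80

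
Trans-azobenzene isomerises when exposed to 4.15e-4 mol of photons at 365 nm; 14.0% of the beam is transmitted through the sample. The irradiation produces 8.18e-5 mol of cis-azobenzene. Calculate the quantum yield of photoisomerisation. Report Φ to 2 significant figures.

Fraction absorbed: 1 − 14.0/100 = 0.8600.
Photons absorbed: 0.8600 × 4.15e-4 = 3.569e-4 mol.
Φ = 8.18e-5 mol / 3.569e-4 mol photons = 0.23.

Φ = 0.23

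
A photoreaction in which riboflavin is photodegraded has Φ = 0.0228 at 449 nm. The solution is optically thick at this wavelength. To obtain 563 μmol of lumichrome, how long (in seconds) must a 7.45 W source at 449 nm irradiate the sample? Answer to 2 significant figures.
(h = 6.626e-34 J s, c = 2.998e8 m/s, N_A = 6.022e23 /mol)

t ≈ 880 s

Product: 563 μmol = 5.63e-4 mol.
Photons that must be absorbed: 5.63e-4 / 0.0228 = 0.02469 mol.
Photon energy: hc/λ = 4.424e-19 J; per mole, 2.664e5 J mol⁻¹.
Energy required: 0.02469 × 2.664e5 = 6577 J.
Time: 6577 J / 7.45 W = 880 s.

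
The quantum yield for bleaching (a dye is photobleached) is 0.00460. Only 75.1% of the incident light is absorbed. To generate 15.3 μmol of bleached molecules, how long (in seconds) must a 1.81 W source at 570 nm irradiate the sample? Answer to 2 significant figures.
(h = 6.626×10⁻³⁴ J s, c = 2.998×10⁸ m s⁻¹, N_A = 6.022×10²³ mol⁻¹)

Product: 15.3 μmol = 1.53×10⁻⁵ mol.
Photons that must be absorbed: 1.53×10⁻⁵ / 0.00460 = 0.003326 mol.
Incident photons needed: 0.003326 / 0.751 = 0.004429 mol.
Photon energy: hc/λ = 3.485×10⁻¹⁹ J; per mole, 2.099×10⁵ J mol⁻¹.
Energy required: 0.004429 × 2.099×10⁵ = 929.6 J.
Time: 929.6 J / 1.81 W = 510 s.

t ≈ 510 s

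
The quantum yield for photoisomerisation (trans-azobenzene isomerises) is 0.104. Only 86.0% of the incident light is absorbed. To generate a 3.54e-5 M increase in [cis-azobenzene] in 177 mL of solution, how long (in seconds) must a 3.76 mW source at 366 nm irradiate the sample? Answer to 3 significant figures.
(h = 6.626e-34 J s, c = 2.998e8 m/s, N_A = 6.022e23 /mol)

t ≈ 6090 s

Product: (3.54e-5 M)(0.177 L) = 6.266e-6 mol.
Photons that must be absorbed: 6.266e-6 / 0.104 = 6.025e-5 mol.
Incident photons needed: 6.025e-5 / 0.860 = 7.006e-5 mol.
Photon energy: hc/λ = 5.428e-19 J; per mole, 3.269e5 J mol⁻¹.
Energy required: 7.006e-5 × 3.269e5 = 22.90 J.
Time: 22.90 J / 0.00376 W = 6090 s.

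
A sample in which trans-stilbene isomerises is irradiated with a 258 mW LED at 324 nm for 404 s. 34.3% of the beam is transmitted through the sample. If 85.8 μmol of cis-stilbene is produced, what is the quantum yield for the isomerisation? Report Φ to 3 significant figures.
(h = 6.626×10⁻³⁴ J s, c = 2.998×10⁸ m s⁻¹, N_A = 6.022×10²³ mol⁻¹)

Φ = 0.463

Product: 85.8 μmol = 8.58×10⁻⁵ mol.
Photon energy at 324 nm: hc/λ = (6.626×10⁻³⁴)(2.998×10⁸)/(324×10⁻⁹) = 6.131×10⁻¹⁹ J.
Energy delivered: (258 mW)(404 s) = 104.2 J.
Photons incident: 104.2 / 6.131×10⁻¹⁹ = 1.700×10²⁰, i.e. 1.700×10²⁰/6.022×10²³ = 2.823×10⁻⁴ mol.
Fraction absorbed: 1 − 34.3/100 = 0.6570.
Photons absorbed: 0.6570 × 2.823×10⁻⁴ = 1.855×10⁻⁴ mol.
Φ = 8.58×10⁻⁵ mol / 1.855×10⁻⁴ mol photons = 0.463.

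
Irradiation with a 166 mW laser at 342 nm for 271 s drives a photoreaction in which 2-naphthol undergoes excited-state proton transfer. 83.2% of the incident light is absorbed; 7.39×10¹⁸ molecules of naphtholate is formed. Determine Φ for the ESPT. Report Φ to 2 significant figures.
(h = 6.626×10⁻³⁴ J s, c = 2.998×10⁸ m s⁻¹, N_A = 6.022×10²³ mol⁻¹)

Φ = 0.11

Product: 7.39×10¹⁸ / 6.022×10²³ = 1.227×10⁻⁵ mol.
Photon energy at 342 nm: hc/λ = (6.626×10⁻³⁴)(2.998×10⁸)/(342×10⁻⁹) = 5.808×10⁻¹⁹ J.
Energy delivered: (166 mW)(271 s) = 44.99 J.
Photons incident: 44.99 / 5.808×10⁻¹⁹ = 7.746×10¹⁹, i.e. 7.746×10¹⁹/6.022×10²³ = 1.286×10⁻⁴ mol.
Photons absorbed: 0.832 × 1.286×10⁻⁴ = 1.070×10⁻⁴ mol.
Φ = 1.227×10⁻⁵ mol / 1.070×10⁻⁴ mol photons = 0.11.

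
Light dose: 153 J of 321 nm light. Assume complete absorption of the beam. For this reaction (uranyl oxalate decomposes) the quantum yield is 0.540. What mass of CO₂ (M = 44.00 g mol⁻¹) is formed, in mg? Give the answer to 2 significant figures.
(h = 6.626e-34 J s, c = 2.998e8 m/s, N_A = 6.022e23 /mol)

Photon energy at 321 nm: hc/λ = (6.626e-34)(2.998e8)/(321e-9) = 6.188e-19 J.
Photons incident: 153 / 6.188e-19 = 2.473e20, i.e. 2.473e20/6.022e23 = 4.107e-4 mol.
Product: Φ × n_abs = 0.540 × 4.107e-4 = 2.218e-4 mol.
Mass: 2.218e-4 × 44.00 = 0.009759 g = 9.8 mg.

9.8 mg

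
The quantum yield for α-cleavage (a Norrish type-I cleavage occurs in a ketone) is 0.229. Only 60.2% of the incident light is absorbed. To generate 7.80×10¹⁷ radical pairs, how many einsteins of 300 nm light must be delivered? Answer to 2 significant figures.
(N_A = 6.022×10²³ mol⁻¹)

9.4×10⁻⁶ einstein

Product: 7.80×10¹⁷ / 6.022×10²³ = 1.295×10⁻⁶ mol.
Photons that must be absorbed: 1.295×10⁻⁶ / 0.229 = 5.655×10⁻⁶ mol.
Incident photons needed: 5.655×10⁻⁶ / 0.602 = 9.394×10⁻⁶ mol.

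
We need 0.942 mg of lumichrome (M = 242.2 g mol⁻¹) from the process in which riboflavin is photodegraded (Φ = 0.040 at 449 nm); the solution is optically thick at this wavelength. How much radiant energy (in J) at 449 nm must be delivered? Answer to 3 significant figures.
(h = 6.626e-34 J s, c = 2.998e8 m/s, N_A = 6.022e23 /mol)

25.9 J

Product: 0.942 mg / 242.2 g mol⁻¹ = 3.889e-6 mol.
Photons that must be absorbed: 3.889e-6 / 0.040 = 9.723e-5 mol.
Photon energy: hc/λ = 4.424e-19 J; per mole, 2.664e5 J mol⁻¹.
Energy required: 9.723e-5 × 2.664e5 = 25.9 J.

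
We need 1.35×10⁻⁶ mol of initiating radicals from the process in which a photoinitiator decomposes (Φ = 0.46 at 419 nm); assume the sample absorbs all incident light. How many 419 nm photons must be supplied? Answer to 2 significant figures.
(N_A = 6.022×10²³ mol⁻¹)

1.8×10¹⁸ photons

Photons that must be absorbed: 1.35×10⁻⁶ / 0.46 = 2.935×10⁻⁶ mol.
Photon count: 2.935×10⁻⁶ × 6.022×10²³ = 1.8×10¹⁸.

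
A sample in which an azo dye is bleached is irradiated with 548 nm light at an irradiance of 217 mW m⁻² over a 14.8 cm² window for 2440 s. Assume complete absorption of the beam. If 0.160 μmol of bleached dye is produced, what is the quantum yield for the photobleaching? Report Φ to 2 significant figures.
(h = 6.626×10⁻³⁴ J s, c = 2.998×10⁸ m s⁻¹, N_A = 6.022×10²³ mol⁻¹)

Φ = 0.045

Product: 0.160 μmol = 1.60×10⁻⁷ mol.
Photon energy at 548 nm: hc/λ = (6.626×10⁻³⁴)(2.998×10⁸)/(548×10⁻⁹) = 3.625×10⁻¹⁹ J.
Energy delivered: (217 mW m⁻²)(14.8×10⁻⁴ m²)(2440 s) = 0.7836 J.
Photons incident: 0.7836 / 3.625×10⁻¹⁹ = 2.162×10¹⁸, i.e. 2.162×10¹⁸/6.022×10²³ = 3.590×10⁻⁶ mol.
Φ = 1.60×10⁻⁷ mol / 3.590×10⁻⁶ mol photons = 0.045.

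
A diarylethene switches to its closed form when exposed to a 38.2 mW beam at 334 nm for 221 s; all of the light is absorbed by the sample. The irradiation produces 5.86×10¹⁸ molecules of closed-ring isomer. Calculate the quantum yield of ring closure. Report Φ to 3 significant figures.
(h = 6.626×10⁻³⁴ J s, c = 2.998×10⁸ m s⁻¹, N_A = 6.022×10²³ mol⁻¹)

Product: 5.86×10¹⁸ / 6.022×10²³ = 9.731×10⁻⁶ mol.
Photon energy at 334 nm: hc/λ = (6.626×10⁻³⁴)(2.998×10⁸)/(334×10⁻⁹) = 5.948×10⁻¹⁹ J.
Energy delivered: (38.2 mW)(221 s) = 8.442 J.
Photons incident: 8.442 / 5.948×10⁻¹⁹ = 1.419×10¹⁹, i.e. 1.419×10¹⁹/6.022×10²³ = 2.356×10⁻⁵ mol.
Φ = 9.731×10⁻⁶ mol / 2.356×10⁻⁵ mol photons = 0.413.

Φ = 0.413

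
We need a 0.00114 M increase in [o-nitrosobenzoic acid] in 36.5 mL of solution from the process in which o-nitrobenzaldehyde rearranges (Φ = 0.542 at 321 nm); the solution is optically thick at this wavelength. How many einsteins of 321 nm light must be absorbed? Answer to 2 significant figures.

7.7e-5 einstein

Product: (0.00114 M)(0.0365 L) = 4.161e-5 mol.
Photons that must be absorbed: 4.161e-5 / 0.542 = 7.677e-5 mol.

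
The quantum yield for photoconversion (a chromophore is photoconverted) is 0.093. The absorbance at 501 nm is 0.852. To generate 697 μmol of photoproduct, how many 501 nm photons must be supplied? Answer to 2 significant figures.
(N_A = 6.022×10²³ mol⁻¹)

Product: 697 μmol = 6.97×10⁻⁴ mol.
Photons that must be absorbed: 6.97×10⁻⁴ / 0.093 = 0.007495 mol.
Fraction absorbed: 1 − 10^(−0.852) = 0.8594.
Incident photons needed: 0.007495 / 0.8594 = 0.008721 mol.
Photon count: 0.008721 × 6.022×10²³ = 5.3×10²¹.

5.3×10²¹ photons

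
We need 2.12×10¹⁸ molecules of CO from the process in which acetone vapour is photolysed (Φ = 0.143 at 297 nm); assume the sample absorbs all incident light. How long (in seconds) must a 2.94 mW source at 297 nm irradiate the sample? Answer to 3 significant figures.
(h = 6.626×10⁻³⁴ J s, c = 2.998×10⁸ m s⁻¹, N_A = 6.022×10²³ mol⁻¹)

Product: 2.12×10¹⁸ / 6.022×10²³ = 3.520×10⁻⁶ mol.
Photons that must be absorbed: 3.520×10⁻⁶ / 0.143 = 2.462×10⁻⁵ mol.
Photon energy: hc/λ = 6.688×10⁻¹⁹ J; per mole, 4.028×10⁵ J mol⁻¹.
Energy required: 2.462×10⁻⁵ × 4.028×10⁵ = 9.917 J.
Time: 9.917 J / 0.00294 W = 3370 s.

t ≈ 3370 s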